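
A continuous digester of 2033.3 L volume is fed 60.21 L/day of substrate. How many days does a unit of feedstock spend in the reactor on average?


HRT = V / Q
= 2033.3 / 60.21
= 33.7701 days

33.7701 days


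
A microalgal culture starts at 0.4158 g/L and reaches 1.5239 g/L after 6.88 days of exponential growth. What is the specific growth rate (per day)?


mu = ln(X2/X1) / dt
= ln(1.5239/0.4158) / 6.88
= 0.1888 per day

0.1888 per day


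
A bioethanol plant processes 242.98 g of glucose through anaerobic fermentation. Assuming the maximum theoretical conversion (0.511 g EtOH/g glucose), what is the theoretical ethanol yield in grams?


Theoretical ethanol yield: m_EtOH = 0.511 * m_glucose
m_EtOH = 0.511 * 242.98 = 124.1628 g

124.1628 g


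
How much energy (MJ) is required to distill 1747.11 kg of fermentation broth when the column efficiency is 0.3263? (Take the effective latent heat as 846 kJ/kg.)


E = m * 846 / (eta * 1000)
= 1747.11 * 846 / (0.3263 * 1000)
= 4529.7428 MJ

4529.7428 MJ


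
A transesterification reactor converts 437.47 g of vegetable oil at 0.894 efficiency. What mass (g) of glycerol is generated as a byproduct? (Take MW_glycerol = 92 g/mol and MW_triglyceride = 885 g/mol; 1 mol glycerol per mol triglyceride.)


glycerol = oil * conv * (92/885)
= 437.47 * 0.894 * 92 / 885
= 40.6565 g

40.6565 g


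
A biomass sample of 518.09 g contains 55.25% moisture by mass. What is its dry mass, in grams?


Wd = Ww * (1 - MC/100)
= 518.09 * (1 - 55.25/100)
= 231.8453 g

231.8453 g


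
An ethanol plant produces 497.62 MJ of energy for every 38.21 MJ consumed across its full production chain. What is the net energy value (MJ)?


NEV = E_out - E_in
= 497.62 - 38.21
= 459.4100 MJ

459.4100 MJ


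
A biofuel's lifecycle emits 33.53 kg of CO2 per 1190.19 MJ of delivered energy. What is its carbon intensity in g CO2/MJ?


CI = CO2 * 1000 / E
= 33.53 * 1000 / 1190.19
= 28.1720 g CO2/MJ

28.1720 g CO2/MJ


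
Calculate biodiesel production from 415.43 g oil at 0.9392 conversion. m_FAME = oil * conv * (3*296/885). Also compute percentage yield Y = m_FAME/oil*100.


m_FAME = oil * conv * (3 * 296 / 885) = oil * conv * (888/885)
= 415.43 * 0.9392 * 888 / 885
= 391.4945 g
Y = m_FAME / oil * 100 = conv * (888/885) * 100
= 0.9392 * 888 / 885 * 100
= 94.24%

391.4945 g FAME; Y = 94.24%


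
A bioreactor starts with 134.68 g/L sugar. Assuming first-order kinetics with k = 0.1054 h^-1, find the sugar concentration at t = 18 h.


S = S0 * exp(-k * t)
S = 134.68 * exp(-0.1054 * 18)
S = 20.2004 g/L

20.2004 g/L


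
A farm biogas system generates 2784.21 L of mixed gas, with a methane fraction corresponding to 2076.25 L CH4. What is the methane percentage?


CH4% = V_CH4 / V_total * 100
= 2076.25 / 2784.21 * 100
= 74.5723%

74.5723%


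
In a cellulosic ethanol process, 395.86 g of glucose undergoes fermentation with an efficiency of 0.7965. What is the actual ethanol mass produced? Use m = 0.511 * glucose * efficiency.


Actual ethanol: m = 0.511 * 395.86 * 0.7965
m = 161.1196 g

161.1196 g


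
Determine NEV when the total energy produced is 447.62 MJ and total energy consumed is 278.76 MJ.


NEV = E_out - E_in
= 447.62 - 278.76
= 168.8600 MJ

168.8600 MJ


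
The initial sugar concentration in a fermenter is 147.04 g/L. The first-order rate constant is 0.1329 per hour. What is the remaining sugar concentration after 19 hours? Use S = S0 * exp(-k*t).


S = S0 * exp(-k * t)
S = 147.04 * exp(-0.1329 * 19)
S = 11.7706 g/L

11.7706 g/L


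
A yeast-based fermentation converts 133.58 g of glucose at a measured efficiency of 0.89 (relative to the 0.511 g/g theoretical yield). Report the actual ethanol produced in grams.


Actual ethanol: m = 0.511 * 133.58 * 0.89
m = 60.7508 g

60.7508 g


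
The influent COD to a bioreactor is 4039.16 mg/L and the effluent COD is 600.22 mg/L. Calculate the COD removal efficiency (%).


eta = (COD_in - COD_out) / COD_in * 100
= (4039.16 - 600.22) / 4039.16 * 100
= 85.1400%

85.1400%


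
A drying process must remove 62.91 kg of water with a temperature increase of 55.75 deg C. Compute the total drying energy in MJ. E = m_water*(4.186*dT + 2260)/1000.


E = m_water * (4.186 * dT + 2260) / 1000
= 62.91 * (4.186 * 55.75 + 2260) / 1000
= 156.8579 MJ

156.8579 MJ


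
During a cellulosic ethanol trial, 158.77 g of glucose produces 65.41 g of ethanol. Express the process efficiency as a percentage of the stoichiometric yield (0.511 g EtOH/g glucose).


Fermentation efficiency = (actual / (0.511 * glucose)) * 100
= (65.41 / (0.511 * 158.77)) * 100
= 80.6222%

80.6222%


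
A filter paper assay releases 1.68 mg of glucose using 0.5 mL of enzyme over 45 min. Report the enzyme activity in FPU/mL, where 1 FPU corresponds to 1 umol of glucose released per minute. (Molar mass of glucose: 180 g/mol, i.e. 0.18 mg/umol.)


Activity = glucose_mg / (0.18 mg/umol * V_mL * t_min)
= 1.68 / (0.18 * 0.5 * 45)
= 0.4148 FPU/mL

0.4148 FPU/mL


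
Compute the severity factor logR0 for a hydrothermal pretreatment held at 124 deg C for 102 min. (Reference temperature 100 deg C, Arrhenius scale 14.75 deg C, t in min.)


logR0 = log10(t * exp((T - 100) / 14.75))
= log10(102 * exp((124 - 100) / 14.75))
= 2.7152

2.7152


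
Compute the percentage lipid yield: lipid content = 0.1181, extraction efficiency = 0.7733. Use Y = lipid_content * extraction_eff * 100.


Y = lipid_content * extraction_eff * 100
= 0.1181 * 0.7733 * 100
= 9.1327%

9.1327%


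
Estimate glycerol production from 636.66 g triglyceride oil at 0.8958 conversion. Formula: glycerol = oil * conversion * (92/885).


glycerol = oil * conv * (92/885)
= 636.66 * 0.8958 * 92 / 885
= 59.2875 g

59.2875 g


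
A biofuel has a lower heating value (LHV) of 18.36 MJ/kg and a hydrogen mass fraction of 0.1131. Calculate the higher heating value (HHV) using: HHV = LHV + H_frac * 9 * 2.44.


HHV = LHV + H_frac * 9 * 2.44
= 18.36 + 0.1131 * 9 * 2.44
= 20.8437 MJ/kg

20.8437 MJ/kg


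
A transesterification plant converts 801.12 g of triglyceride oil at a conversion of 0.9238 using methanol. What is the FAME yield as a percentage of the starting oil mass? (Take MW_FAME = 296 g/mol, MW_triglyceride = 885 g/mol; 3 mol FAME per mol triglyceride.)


m_FAME = oil * conv * (3 * 296 / 885) = oil * conv * (888/885)
= 801.12 * 0.9238 * 888 / 885
= 742.5834 g
Y = m_FAME / oil * 100 = conv * (888/885) * 100
= 0.9238 * 888 / 885 * 100
= 92.69%

92.69%


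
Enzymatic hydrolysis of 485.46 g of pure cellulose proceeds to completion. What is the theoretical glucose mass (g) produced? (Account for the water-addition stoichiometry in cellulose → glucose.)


glucose = cellulose * 180/162
= 485.46 * 180/162
= 539.4000 g

539.4000 g


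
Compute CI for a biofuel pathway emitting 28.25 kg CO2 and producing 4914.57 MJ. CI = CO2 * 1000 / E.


CI = CO2 * 1000 / E
= 28.25 * 1000 / 4914.57
= 5.7482 g CO2/MJ

5.7482 g CO2/MJ


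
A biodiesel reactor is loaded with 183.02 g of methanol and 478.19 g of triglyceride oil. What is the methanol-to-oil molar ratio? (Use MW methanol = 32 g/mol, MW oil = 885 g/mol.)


Molar ratio = n_MeOH / n_oil = (MeOH/32) / (oil/885) = (MeOH * 885) / (32 * oil)
= (183.02 * 885) / (32 * 478.19)
= 10.5850

10.5850


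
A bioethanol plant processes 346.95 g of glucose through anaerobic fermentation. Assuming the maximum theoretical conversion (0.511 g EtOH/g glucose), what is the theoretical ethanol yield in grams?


Theoretical ethanol yield: m_EtOH = 0.511 * m_glucose
m_EtOH = 0.511 * 346.95 = 177.2914 g

177.2914 g


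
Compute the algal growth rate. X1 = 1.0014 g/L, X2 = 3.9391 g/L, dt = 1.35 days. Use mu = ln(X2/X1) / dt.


mu = ln(X2/X1) / dt
= ln(3.9391/1.0014) / 1.35
= 1.0145 per day

1.0145 per day


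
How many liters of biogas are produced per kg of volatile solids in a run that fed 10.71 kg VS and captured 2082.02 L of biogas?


Y = V / VS
= 2082.02 / 10.71
= 194.3996 L/kg VS

194.3996 L/kg VS


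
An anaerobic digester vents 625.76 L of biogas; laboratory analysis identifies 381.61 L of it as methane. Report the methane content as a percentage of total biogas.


CH4% = V_CH4 / V_total * 100
= 381.61 / 625.76 * 100
= 60.9834%

60.9834%


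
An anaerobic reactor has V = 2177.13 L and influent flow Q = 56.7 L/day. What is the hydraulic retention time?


HRT = V / Q
= 2177.13 / 56.7
= 38.3974 days

38.3974 days


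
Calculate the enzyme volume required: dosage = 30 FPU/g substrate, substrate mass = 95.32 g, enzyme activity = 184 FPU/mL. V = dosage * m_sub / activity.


V = dosage * m_sub / activity
V = 30 * 95.32 / 184
V = 15.5413 mL

15.5413 mL


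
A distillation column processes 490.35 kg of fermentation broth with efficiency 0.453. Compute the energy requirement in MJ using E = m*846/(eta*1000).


E = m * 846 / (eta * 1000)
= 490.35 * 846 / (0.453 * 1000)
= 915.7530 MJ

915.7530 MJ


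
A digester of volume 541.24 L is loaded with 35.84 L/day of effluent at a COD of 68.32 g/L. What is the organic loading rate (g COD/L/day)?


OLR = Q * S / V
= 35.84 * 68.32 / 541.24
= 4.5240 g/L/day

4.5240 g/L/day


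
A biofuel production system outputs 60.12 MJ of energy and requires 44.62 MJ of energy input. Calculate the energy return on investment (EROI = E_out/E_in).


EROI = E_out / E_in
= 60.12 / 44.62
= 1.3474

1.3474


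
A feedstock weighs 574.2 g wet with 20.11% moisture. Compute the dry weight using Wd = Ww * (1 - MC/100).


Wd = Ww * (1 - MC/100)
= 574.2 * (1 - 20.11/100)
= 458.7284 g

458.7284 g


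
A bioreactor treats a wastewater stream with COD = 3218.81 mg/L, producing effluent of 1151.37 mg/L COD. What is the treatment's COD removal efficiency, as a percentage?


eta = (COD_in - COD_out) / COD_in * 100
= (3218.81 - 1151.37) / 3218.81 * 100
= 64.2299%

64.2299%


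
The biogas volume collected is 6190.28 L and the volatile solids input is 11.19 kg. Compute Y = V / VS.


Y = V / VS
= 6190.28 / 11.19
= 553.1975 L/kg VS

553.1975 L/kg VS


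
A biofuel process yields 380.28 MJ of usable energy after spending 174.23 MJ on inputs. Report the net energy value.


NEV = E_out - E_in
= 380.28 - 174.23
= 206.0500 MJ

206.0500 MJ


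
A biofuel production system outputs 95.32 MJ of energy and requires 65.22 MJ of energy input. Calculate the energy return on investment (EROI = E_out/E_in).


EROI = E_out / E_in
= 95.32 / 65.22
= 1.4615

1.4615


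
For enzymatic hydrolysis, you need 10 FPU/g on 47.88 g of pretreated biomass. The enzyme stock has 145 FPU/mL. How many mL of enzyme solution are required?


V = dosage * m_sub / activity
V = 10 * 47.88 / 145
V = 3.3021 mL

3.3021 mL


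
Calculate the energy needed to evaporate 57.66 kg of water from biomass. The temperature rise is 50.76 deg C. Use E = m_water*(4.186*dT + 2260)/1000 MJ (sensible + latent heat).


E = m_water * (4.186 * dT + 2260) / 1000
= 57.66 * (4.186 * 50.76 + 2260) / 1000
= 142.5633 MJ

142.5633 MJ


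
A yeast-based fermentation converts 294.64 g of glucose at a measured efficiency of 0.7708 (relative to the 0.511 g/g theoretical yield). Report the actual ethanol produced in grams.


Actual ethanol: m = 0.511 * 294.64 * 0.7708
m = 116.0524 g

116.0524 g


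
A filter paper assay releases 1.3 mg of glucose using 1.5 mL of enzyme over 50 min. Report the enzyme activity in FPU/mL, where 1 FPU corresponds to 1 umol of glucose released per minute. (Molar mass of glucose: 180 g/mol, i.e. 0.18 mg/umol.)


Activity = glucose_mg / (0.18 mg/umol * V_mL * t_min)
= 1.3 / (0.18 * 1.5 * 50)
= 0.0963 FPU/mL

0.0963 FPU/mL


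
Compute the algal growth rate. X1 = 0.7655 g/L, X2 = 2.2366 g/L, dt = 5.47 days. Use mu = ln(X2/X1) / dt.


mu = ln(X2/X1) / dt
= ln(2.2366/0.7655) / 5.47
= 0.1960 per day

0.1960 per day


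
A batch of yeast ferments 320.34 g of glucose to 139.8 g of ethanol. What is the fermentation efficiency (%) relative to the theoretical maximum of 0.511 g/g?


Fermentation efficiency = (actual / (0.511 * glucose)) * 100
= (139.8 / (0.511 * 320.34)) * 100
= 85.4034%

85.4034%


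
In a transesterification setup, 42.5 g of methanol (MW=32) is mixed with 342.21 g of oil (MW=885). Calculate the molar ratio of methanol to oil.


Molar ratio = n_MeOH / n_oil = (MeOH/32) / (oil/885) = (MeOH * 885) / (32 * oil)
= (42.5 * 885) / (32 * 342.21)
= 3.4347

3.4347


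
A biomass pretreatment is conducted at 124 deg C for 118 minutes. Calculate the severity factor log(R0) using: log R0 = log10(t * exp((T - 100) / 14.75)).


logR0 = log10(t * exp((T - 100) / 14.75))
= log10(118 * exp((124 - 100) / 14.75))
= 2.7785

2.7785


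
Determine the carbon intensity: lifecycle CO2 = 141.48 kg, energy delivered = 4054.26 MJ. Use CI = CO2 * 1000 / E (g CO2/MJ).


CI = CO2 * 1000 / E
= 141.48 * 1000 / 4054.26
= 34.8966 g CO2/MJ

34.8966 g CO2/MJ


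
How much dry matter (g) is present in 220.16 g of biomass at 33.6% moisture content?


Wd = Ww * (1 - MC/100)
= 220.16 * (1 - 33.6/100)
= 146.1862 g

146.1862 g


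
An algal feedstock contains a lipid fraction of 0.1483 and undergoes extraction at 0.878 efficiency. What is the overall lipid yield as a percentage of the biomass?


Y = lipid_content * extraction_eff * 100
= 0.1483 * 0.878 * 100
= 13.0207%

13.0207%


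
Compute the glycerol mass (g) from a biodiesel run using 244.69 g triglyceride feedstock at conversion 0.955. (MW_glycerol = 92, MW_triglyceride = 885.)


glycerol = oil * conv * (92/885)
= 244.69 * 0.955 * 92 / 885
= 24.2920 g

24.2920 g


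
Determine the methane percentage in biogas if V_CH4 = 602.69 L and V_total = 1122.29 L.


CH4% = V_CH4 / V_total * 100
= 602.69 / 1122.29 * 100
= 53.7018%

53.7018%


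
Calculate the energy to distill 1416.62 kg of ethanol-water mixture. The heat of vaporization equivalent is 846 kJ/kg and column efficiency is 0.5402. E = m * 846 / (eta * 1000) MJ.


E = m * 846 / (eta * 1000)
= 1416.62 * 846 / (0.5402 * 1000)
= 2218.5496 MJ

2218.5496 MJ


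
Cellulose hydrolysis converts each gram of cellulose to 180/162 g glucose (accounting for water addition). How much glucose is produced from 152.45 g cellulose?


glucose = cellulose * 180/162
= 152.45 * 180/162
= 169.3889 g

169.3889 g


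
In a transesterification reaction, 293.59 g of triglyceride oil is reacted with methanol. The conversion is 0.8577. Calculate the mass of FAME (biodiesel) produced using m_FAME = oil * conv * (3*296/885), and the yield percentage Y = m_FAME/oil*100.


m_FAME = oil * conv * (3 * 296 / 885) = oil * conv * (888/885)
= 293.59 * 0.8577 * 888 / 885
= 252.6657 g
Y = m_FAME / oil * 100 = conv * (888/885) * 100
= 0.8577 * 888 / 885 * 100
= 86.06%

252.6657 g FAME; Y = 86.06%


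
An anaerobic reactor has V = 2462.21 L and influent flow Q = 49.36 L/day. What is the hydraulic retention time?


HRT = V / Q
= 2462.21 / 49.36
= 49.8827 days

49.8827 days


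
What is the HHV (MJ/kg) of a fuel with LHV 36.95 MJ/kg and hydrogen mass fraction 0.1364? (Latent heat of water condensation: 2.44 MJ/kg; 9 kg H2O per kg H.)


HHV = LHV + H_frac * 9 * 2.44
= 36.95 + 0.1364 * 9 * 2.44
= 39.9453 MJ/kg

39.9453 MJ/kg


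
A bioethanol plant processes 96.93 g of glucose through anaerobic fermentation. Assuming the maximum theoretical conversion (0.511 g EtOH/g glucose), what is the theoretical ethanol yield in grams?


Theoretical ethanol yield: m_EtOH = 0.511 * m_glucose
m_EtOH = 0.511 * 96.93 = 49.5312 g

49.5312 g


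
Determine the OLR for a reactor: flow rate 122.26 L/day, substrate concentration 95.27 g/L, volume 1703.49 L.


OLR = Q * S / V
= 122.26 * 95.27 / 1703.49
= 6.8376 g/L/day

6.8376 g/L/day


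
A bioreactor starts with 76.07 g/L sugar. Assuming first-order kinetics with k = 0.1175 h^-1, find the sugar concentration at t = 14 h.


S = S0 * exp(-k * t)
S = 76.07 * exp(-0.1175 * 14)
S = 14.6825 g/L

14.6825 g/L


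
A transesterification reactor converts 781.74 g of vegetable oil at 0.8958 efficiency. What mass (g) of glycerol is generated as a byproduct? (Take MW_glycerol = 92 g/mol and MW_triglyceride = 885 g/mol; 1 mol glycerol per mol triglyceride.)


glycerol = oil * conv * (92/885)
= 781.74 * 0.8958 * 92 / 885
= 72.7977 g

72.7977 g


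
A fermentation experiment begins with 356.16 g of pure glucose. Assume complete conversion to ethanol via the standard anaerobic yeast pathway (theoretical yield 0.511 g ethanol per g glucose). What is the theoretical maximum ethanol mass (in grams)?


Theoretical ethanol yield: m_EtOH = 0.511 * m_glucose
m_EtOH = 0.511 * 356.16 = 181.9978 g

181.9978 g


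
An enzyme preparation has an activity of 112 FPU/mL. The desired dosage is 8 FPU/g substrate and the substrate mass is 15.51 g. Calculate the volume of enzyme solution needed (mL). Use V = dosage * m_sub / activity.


V = dosage * m_sub / activity
V = 8 * 15.51 / 112
V = 1.1079 mL

1.1079 mL


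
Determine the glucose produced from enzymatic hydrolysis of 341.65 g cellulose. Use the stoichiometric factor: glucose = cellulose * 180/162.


glucose = cellulose * 180/162
= 341.65 * 180/162
= 379.6111 g

379.6111 g


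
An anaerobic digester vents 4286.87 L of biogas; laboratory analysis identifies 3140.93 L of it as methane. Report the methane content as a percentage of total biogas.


CH4% = V_CH4 / V_total * 100
= 3140.93 / 4286.87 * 100
= 73.2686%

73.2686%


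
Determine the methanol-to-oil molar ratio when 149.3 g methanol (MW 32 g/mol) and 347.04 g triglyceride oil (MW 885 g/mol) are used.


Molar ratio = n_MeOH / n_oil = (MeOH/32) / (oil/885) = (MeOH * 885) / (32 * oil)
= (149.3 * 885) / (32 * 347.04)
= 11.8980

11.8980


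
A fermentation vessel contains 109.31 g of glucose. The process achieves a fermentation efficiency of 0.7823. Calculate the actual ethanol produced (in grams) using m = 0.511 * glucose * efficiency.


Actual ethanol: m = 0.511 * 109.31 * 0.7823
m = 43.6973 g

43.6973 g


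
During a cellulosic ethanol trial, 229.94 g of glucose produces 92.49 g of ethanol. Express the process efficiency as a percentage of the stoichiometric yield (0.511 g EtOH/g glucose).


Fermentation efficiency = (actual / (0.511 * glucose)) * 100
= (92.49 / (0.511 * 229.94)) * 100
= 78.7153%

78.7153%


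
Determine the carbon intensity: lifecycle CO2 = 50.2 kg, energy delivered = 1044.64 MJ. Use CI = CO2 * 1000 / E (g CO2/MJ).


CI = CO2 * 1000 / E
= 50.2 * 1000 / 1044.64
= 48.0548 g CO2/MJ

48.0548 g CO2/MJ


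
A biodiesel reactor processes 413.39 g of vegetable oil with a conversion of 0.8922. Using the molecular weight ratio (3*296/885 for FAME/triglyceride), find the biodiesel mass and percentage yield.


m_FAME = oil * conv * (3 * 296 / 885) = oil * conv * (888/885)
= 413.39 * 0.8922 * 888 / 885
= 370.0768 g
Y = m_FAME / oil * 100 = conv * (888/885) * 100
= 0.8922 * 888 / 885 * 100
= 89.52%

370.0768 g FAME; Y = 89.52%


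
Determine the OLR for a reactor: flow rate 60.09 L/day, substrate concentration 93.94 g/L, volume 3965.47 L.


OLR = Q * S / V
= 60.09 * 93.94 / 3965.47
= 1.4235 g/L/day

1.4235 g/L/day


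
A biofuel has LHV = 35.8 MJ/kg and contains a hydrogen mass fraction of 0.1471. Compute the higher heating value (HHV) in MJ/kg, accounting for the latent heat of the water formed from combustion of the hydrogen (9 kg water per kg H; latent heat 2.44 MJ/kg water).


HHV = LHV + H_frac * 9 * 2.44
= 35.8 + 0.1471 * 9 * 2.44
= 39.0303 MJ/kg

39.0303 MJ/kg


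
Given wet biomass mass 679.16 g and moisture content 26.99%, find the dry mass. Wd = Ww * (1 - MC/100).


Wd = Ww * (1 - MC/100)
= 679.16 * (1 - 26.99/100)
= 495.8547 g

495.8547 g


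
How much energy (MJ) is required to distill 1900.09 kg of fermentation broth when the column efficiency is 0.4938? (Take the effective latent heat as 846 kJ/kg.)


E = m * 846 / (eta * 1000)
= 1900.09 * 846 / (0.4938 * 1000)
= 3255.3182 MJ

3255.3182 MJ


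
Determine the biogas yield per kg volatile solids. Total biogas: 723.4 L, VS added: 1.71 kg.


Y = V / VS
= 723.4 / 1.71
= 423.0409 L/kg VS

423.0409 L/kg VS


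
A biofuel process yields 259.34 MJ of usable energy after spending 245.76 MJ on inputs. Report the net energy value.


NEV = E_out - E_in
= 259.34 - 245.76
= 13.5800 MJ

13.5800 MJ


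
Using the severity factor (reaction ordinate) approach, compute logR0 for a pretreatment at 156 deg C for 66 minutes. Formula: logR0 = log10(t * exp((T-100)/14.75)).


logR0 = log10(t * exp((T - 100) / 14.75))
= log10(66 * exp((156 - 100) / 14.75))
= 3.4684

3.4684


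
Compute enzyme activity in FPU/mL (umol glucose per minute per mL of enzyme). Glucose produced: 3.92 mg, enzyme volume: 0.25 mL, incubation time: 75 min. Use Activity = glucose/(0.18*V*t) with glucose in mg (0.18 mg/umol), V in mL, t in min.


Activity = glucose_mg / (0.18 mg/umol * V_mL * t_min)
= 3.92 / (0.18 * 0.25 * 75)
= 1.1615 FPU/mL

1.1615 FPU/mL


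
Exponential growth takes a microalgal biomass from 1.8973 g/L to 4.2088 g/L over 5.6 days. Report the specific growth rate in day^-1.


mu = ln(X2/X1) / dt
= ln(4.2088/1.8973) / 5.6
= 0.1423 per day

0.1423 per day


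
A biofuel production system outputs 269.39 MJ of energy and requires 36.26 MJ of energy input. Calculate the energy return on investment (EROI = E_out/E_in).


EROI = E_out / E_in
= 269.39 / 36.26
= 7.4294

7.4294


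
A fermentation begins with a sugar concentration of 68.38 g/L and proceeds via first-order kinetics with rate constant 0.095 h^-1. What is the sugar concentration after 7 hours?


S = S0 * exp(-k * t)
S = 68.38 * exp(-0.095 * 7)
S = 35.1660 g/L

35.1660 g/L


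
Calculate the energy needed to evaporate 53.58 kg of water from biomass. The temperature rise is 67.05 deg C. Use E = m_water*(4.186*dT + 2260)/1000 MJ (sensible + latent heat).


E = m_water * (4.186 * dT + 2260) / 1000
= 53.58 * (4.186 * 67.05 + 2260) / 1000
= 136.1292 MJ

136.1292 MJ


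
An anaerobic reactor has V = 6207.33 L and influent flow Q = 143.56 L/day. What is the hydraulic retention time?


HRT = V / Q
= 6207.33 / 143.56
= 43.2386 days

43.2386 days


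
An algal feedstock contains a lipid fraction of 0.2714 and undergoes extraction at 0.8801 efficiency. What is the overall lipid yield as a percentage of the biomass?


Y = lipid_content * extraction_eff * 100
= 0.2714 * 0.8801 * 100
= 23.8859%

23.8859%


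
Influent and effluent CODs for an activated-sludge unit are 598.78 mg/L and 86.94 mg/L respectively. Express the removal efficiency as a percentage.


eta = (COD_in - COD_out) / COD_in * 100
= (598.78 - 86.94) / 598.78 * 100
= 85.4805%

85.4805%


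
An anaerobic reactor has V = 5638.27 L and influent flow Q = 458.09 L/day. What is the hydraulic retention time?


HRT = V / Q
= 5638.27 / 458.09
= 12.3082 days

12.3082 days


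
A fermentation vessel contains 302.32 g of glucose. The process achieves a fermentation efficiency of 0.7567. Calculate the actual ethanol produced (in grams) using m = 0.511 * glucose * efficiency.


Actual ethanol: m = 0.511 * 302.32 * 0.7567
m = 116.8992 g

116.8992 g


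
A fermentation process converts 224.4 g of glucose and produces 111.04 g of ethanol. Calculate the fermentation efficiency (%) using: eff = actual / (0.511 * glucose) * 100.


Fermentation efficiency = (actual / (0.511 * glucose)) * 100
= (111.04 / (0.511 * 224.4)) * 100
= 96.8357%

96.8357%


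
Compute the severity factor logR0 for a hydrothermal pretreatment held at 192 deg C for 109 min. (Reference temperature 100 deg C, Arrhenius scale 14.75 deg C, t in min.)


logR0 = log10(t * exp((T - 100) / 14.75))
= log10(109 * exp((192 - 100) / 14.75))
= 4.7462

4.7462


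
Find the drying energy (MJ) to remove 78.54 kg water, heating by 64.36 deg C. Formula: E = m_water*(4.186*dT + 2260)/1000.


E = m_water * (4.186 * dT + 2260) / 1000
= 78.54 * (4.186 * 64.36 + 2260) / 1000
= 198.6599 MJ

198.6599 MJ


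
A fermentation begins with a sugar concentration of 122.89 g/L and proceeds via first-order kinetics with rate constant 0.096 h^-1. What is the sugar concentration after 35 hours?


S = S0 * exp(-k * t)
S = 122.89 * exp(-0.096 * 35)
S = 4.2686 g/L

4.2686 g/L


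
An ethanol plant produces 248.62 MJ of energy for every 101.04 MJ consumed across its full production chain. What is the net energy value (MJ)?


NEV = E_out - E_in
= 248.62 - 101.04
= 147.5800 MJ

147.5800 MJ


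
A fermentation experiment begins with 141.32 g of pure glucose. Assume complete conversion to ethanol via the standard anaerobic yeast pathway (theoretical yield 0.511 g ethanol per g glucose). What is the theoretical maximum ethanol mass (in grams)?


Theoretical ethanol yield: m_EtOH = 0.511 * m_glucose
m_EtOH = 0.511 * 141.32 = 72.2145 g

72.2145 g


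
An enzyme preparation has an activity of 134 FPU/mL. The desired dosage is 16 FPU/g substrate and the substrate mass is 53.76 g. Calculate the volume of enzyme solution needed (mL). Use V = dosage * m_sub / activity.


V = dosage * m_sub / activity
V = 16 * 53.76 / 134
V = 6.4191 mL

6.4191 mL


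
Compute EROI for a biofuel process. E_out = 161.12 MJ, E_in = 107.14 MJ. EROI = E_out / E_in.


EROI = E_out / E_in
= 161.12 / 107.14
= 1.5038

1.5038


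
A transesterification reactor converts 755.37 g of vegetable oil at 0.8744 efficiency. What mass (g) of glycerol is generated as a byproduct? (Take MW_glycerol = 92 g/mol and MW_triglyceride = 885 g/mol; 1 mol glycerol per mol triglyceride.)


glycerol = oil * conv * (92/885)
= 755.37 * 0.8744 * 92 / 885
= 68.6617 g

68.6617 g


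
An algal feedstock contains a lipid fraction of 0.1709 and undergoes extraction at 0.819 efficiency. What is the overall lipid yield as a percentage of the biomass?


Y = lipid_content * extraction_eff * 100
= 0.1709 * 0.819 * 100
= 13.9967%

13.9967%


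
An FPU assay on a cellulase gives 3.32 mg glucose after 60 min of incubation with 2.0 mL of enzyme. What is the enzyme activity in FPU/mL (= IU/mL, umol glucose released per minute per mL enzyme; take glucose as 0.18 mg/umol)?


Activity = glucose_mg / (0.18 mg/umol * V_mL * t_min)
= 3.32 / (0.18 * 2.0 * 60)
= 0.1537 FPU/mL

0.1537 FPU/mL


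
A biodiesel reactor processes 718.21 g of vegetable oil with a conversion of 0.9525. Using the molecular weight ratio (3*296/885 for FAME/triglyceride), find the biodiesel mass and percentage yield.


m_FAME = oil * conv * (3 * 296 / 885) = oil * conv * (888/885)
= 718.21 * 0.9525 * 888 / 885
= 686.4140 g
Y = m_FAME / oil * 100 = conv * (888/885) * 100
= 0.9525 * 888 / 885 * 100
= 95.57%

686.4140 g FAME; Y = 95.57%


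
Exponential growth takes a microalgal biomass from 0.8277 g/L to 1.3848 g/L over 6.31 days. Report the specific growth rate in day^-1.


mu = ln(X2/X1) / dt
= ln(1.3848/0.8277) / 6.31
= 0.0816 per day

0.0816 per day


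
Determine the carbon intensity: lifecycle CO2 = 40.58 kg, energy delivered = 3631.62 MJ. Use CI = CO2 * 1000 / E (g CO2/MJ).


CI = CO2 * 1000 / E
= 40.58 * 1000 / 3631.62
= 11.1741 g CO2/MJ

11.1741 g CO2/MJ


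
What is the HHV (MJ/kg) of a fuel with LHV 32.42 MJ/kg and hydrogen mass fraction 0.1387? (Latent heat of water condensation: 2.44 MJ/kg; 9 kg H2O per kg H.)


HHV = LHV + H_frac * 9 * 2.44
= 32.42 + 0.1387 * 9 * 2.44
= 35.4659 MJ/kg

35.4659 MJ/kg


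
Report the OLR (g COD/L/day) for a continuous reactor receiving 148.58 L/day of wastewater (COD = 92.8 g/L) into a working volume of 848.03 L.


OLR = Q * S / V
= 148.58 * 92.8 / 848.03
= 16.2591 g/L/day

16.2591 g/L/day


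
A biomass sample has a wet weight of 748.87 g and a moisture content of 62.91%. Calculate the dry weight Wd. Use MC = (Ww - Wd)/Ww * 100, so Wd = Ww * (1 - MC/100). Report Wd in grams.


Wd = Ww * (1 - MC/100)
= 748.87 * (1 - 62.91/100)
= 277.7559 g

277.7559 g


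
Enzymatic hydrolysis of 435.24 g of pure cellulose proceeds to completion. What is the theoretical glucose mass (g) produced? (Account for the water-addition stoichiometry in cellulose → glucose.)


glucose = cellulose * 180/162
= 435.24 * 180/162
= 483.6000 g

483.6000 g


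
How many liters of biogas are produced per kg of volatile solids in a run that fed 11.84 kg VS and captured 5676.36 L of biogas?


Y = V / VS
= 5676.36 / 11.84
= 479.4223 L/kg VS

479.4223 L/kg VS


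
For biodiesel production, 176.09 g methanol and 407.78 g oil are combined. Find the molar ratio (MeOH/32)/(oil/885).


Molar ratio = n_MeOH / n_oil = (MeOH/32) / (oil/885) = (MeOH * 885) / (32 * oil)
= (176.09 * 885) / (32 * 407.78)
= 11.9427

11.9427


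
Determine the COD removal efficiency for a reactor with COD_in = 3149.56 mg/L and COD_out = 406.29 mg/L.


eta = (COD_in - COD_out) / COD_in * 100
= (3149.56 - 406.29) / 3149.56 * 100
= 87.1001%

87.1001%


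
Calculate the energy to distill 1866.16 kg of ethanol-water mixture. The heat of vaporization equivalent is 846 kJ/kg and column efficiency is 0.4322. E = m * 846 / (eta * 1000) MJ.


E = m * 846 / (eta * 1000)
= 1866.16 * 846 / (0.4322 * 1000)
= 3652.8722 MJ

3652.8722 MJ


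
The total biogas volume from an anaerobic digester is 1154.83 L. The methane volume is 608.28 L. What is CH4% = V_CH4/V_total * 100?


CH4% = V_CH4 / V_total * 100
= 608.28 / 1154.83 * 100
= 52.6727%

52.6727%


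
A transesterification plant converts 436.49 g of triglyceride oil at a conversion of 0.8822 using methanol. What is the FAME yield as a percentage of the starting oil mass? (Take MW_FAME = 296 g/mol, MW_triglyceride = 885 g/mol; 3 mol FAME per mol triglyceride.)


m_FAME = oil * conv * (3 * 296 / 885) = oil * conv * (888/885)
= 436.49 * 0.8822 * 888 / 885
= 386.3768 g
Y = m_FAME / oil * 100 = conv * (888/885) * 100
= 0.8822 * 888 / 885 * 100
= 88.52%

88.52%


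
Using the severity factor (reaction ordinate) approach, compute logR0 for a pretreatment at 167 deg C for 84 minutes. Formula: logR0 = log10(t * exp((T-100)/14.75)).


logR0 = log10(t * exp((T - 100) / 14.75))
= log10(84 * exp((167 - 100) / 14.75))
= 3.8970

3.8970


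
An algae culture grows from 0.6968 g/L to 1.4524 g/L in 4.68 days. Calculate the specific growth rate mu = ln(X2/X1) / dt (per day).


mu = ln(X2/X1) / dt
= ln(1.4524/0.6968) / 4.68
= 0.1569 per day

0.1569 per day


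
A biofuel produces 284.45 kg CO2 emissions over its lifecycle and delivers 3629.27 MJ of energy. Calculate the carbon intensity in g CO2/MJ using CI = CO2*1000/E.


CI = CO2 * 1000 / E
= 284.45 * 1000 / 3629.27
= 78.3766 g CO2/MJ

78.3766 g CO2/MJ


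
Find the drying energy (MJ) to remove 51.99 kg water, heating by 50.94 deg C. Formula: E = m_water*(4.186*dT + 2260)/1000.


E = m_water * (4.186 * dT + 2260) / 1000
= 51.99 * (4.186 * 50.94 + 2260) / 1000
= 128.5835 MJ

128.5835 MJ


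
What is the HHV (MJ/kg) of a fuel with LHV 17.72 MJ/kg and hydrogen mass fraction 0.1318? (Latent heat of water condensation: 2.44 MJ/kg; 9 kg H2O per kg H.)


HHV = LHV + H_frac * 9 * 2.44
= 17.72 + 0.1318 * 9 * 2.44
= 20.6143 MJ/kg

20.6143 MJ/kg


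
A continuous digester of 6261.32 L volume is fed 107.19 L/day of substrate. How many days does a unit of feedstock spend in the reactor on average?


HRT = V / Q
= 6261.32 / 107.19
= 58.4133 days

58.4133 days


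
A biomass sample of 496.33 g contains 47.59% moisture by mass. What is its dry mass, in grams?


Wd = Ww * (1 - MC/100)
= 496.33 * (1 - 47.59/100)
= 260.1266 g

260.1266 g


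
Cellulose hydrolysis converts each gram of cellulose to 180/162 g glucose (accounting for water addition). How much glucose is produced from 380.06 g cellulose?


glucose = cellulose * 180/162
= 380.06 * 180/162
= 422.2889 g

422.2889 g


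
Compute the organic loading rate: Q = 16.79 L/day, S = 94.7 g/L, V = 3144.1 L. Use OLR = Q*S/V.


OLR = Q * S / V
= 16.79 * 94.7 / 3144.1
= 0.5057 g/L/day

0.5057 g/L/day


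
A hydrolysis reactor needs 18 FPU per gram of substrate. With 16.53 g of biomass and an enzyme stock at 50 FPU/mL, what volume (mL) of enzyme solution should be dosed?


V = dosage * m_sub / activity
V = 18 * 16.53 / 50
V = 5.9508 mL

5.9508 mL


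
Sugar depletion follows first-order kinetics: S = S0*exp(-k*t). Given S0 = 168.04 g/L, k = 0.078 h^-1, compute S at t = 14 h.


S = S0 * exp(-k * t)
S = 168.04 * exp(-0.078 * 14)
S = 56.3849 g/L

56.3849 g/L


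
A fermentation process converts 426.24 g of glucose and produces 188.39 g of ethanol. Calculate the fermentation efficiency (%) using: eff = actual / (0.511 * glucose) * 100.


Fermentation efficiency = (actual / (0.511 * glucose)) * 100
= (188.39 / (0.511 * 426.24)) * 100
= 86.4934%

86.4934%


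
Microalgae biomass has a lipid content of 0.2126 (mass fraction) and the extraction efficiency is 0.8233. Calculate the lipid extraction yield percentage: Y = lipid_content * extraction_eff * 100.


Y = lipid_content * extraction_eff * 100
= 0.2126 * 0.8233 * 100
= 17.5034%

17.5034%


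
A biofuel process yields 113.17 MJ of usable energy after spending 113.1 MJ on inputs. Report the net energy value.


NEV = E_out - E_in
= 113.17 - 113.1
= 0.0700 MJ

0.0700 MJ


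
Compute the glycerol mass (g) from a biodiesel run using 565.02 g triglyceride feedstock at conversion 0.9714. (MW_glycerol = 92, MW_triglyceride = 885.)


glycerol = oil * conv * (92/885)
= 565.02 * 0.9714 * 92 / 885
= 57.0567 g

57.0567 g


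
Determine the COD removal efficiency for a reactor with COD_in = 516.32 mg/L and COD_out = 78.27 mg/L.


eta = (COD_in - COD_out) / COD_in * 100
= (516.32 - 78.27) / 516.32 * 100
= 84.8408%

84.8408%


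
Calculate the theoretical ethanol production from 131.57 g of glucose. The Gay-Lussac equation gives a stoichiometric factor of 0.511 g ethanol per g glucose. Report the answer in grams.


Theoretical ethanol yield: m_EtOH = 0.511 * m_glucose
m_EtOH = 0.511 * 131.57 = 67.2323 g

67.2323 g


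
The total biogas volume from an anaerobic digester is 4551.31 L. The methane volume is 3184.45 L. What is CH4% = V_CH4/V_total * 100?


CH4% = V_CH4 / V_total * 100
= 3184.45 / 4551.31 * 100
= 69.9678%

69.9678%


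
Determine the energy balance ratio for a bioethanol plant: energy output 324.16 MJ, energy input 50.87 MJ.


EROI = E_out / E_in
= 324.16 / 50.87
= 6.3723

6.3723


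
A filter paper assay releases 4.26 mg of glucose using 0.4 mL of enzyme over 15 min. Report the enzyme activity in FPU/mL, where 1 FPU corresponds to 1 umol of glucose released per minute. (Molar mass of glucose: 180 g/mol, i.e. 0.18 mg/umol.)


Activity = glucose_mg / (0.18 mg/umol * V_mL * t_min)
= 4.26 / (0.18 * 0.4 * 15)
= 3.9444 FPU/mL

3.9444 FPU/mL


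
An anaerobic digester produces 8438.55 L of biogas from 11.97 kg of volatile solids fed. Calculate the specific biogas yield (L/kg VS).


Y = V / VS
= 8438.55 / 11.97
= 704.9749 L/kg VS

704.9749 L/kg VS


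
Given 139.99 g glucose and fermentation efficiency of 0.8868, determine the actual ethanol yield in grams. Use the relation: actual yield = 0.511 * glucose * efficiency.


Actual ethanol: m = 0.511 * 139.99 * 0.8868
m = 63.4371 g

63.4371 g


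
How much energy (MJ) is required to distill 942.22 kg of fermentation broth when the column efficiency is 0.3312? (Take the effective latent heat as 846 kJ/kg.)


E = m * 846 / (eta * 1000)
= 942.22 * 846 / (0.3312 * 1000)
= 2406.7576 MJ

2406.7576 MJ


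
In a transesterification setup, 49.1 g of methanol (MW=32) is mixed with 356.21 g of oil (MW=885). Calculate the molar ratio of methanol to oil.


Molar ratio = n_MeOH / n_oil = (MeOH/32) / (oil/885) = (MeOH * 885) / (32 * oil)
= (49.1 * 885) / (32 * 356.21)
= 3.8121

3.8121


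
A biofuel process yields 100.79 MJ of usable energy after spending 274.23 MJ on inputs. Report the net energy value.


NEV = E_out - E_in
= 100.79 - 274.23
= -173.4400 MJ

-173.4400 MJ


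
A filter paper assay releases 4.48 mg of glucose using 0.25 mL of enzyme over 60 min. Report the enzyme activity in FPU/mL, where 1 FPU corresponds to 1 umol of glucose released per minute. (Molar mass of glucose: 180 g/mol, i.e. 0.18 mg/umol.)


Activity = glucose_mg / (0.18 mg/umol * V_mL * t_min)
= 4.48 / (0.18 * 0.25 * 60)
= 1.6593 FPU/mL

1.6593 FPU/mL


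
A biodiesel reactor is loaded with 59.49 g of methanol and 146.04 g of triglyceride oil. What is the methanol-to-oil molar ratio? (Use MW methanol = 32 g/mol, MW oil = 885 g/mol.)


Molar ratio = n_MeOH / n_oil = (MeOH/32) / (oil/885) = (MeOH * 885) / (32 * oil)
= (59.49 * 885) / (32 * 146.04)
= 11.2659

11.2659


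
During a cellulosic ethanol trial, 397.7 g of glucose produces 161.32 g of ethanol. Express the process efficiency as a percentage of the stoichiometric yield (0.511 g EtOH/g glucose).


Fermentation efficiency = (actual / (0.511 * glucose)) * 100
= (161.32 / (0.511 * 397.7)) * 100
= 79.3801%

79.3801%


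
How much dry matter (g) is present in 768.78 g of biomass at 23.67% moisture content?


Wd = Ww * (1 - MC/100)
= 768.78 * (1 - 23.67/100)
= 586.8098 g

586.8098 g


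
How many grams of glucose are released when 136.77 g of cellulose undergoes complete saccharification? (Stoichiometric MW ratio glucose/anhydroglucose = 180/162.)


glucose = cellulose * 180/162
= 136.77 * 180/162
= 151.9667 g

151.9667 g


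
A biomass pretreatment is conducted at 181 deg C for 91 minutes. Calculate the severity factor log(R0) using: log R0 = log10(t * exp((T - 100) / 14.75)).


logR0 = log10(t * exp((T - 100) / 14.75))
= log10(91 * exp((181 - 100) / 14.75))
= 4.3440

4.3440


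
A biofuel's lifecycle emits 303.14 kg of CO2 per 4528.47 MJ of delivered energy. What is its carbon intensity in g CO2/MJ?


CI = CO2 * 1000 / E
= 303.14 * 1000 / 4528.47
= 66.9409 g CO2/MJ

66.9409 g CO2/MJ


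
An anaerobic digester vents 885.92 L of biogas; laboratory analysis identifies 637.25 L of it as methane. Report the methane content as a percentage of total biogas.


CH4% = V_CH4 / V_total * 100
= 637.25 / 885.92 * 100
= 71.9309%

71.9309%


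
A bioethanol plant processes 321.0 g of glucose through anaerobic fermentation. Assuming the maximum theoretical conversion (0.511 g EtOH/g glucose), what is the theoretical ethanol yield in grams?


Theoretical ethanol yield: m_EtOH = 0.511 * m_glucose
m_EtOH = 0.511 * 321.0 = 164.0310 g

164.0310 g


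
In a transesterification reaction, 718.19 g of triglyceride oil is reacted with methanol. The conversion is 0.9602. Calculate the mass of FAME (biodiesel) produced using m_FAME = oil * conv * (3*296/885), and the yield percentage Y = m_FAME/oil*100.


m_FAME = oil * conv * (3 * 296 / 885) = oil * conv * (888/885)
= 718.19 * 0.9602 * 888 / 885
= 691.9437 g
Y = m_FAME / oil * 100 = conv * (888/885) * 100
= 0.9602 * 888 / 885 * 100
= 96.35%

691.9437 g FAME; Y = 96.35%


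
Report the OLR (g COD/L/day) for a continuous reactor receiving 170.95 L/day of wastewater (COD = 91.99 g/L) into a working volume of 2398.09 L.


OLR = Q * S / V
= 170.95 * 91.99 / 2398.09
= 6.5576 g/L/day

6.5576 g/L/day


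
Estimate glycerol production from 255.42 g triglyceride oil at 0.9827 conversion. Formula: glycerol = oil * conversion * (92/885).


glycerol = oil * conv * (92/885)
= 255.42 * 0.9827 * 92 / 885
= 26.0928 g

26.0928 g


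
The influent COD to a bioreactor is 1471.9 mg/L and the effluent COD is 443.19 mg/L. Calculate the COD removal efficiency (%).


eta = (COD_in - COD_out) / COD_in * 100
= (1471.9 - 443.19) / 1471.9 * 100
= 69.8899%

69.8899%


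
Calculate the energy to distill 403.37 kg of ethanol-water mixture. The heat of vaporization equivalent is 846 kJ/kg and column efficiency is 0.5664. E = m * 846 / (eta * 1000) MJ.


E = m * 846 / (eta * 1000)
= 403.37 * 846 / (0.5664 * 1000)
= 602.4912 MJ

602.4912 MJ
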